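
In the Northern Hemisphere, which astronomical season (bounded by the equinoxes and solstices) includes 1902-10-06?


Date: October 6
Astronomical Autumn (approx.; exact equinox/solstice day varies by year): September 22 to December 20
October 6 falls within the Autumn window

Autumn


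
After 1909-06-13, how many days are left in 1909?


Day of year: 164 of 365
Remaining = 365 - 164

201 days


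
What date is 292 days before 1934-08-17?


Start: 1934-08-17, subtract 292 days
Back 17 days from August 17 reaches July 31, 1934 -> 275 left
July 1934 has 31 days -> back to June 30, 1934 -> 244 left
June 1934 has 30 days -> back to May 31, 1934 -> 214 left
May 1934 has 31 days -> back to April 30, 1934 -> 183 left
April 1934 has 30 days -> back to March 31, 1934 -> 153 left
March 1934 has 31 days -> back to February 28, 1934 -> 122 left
February 1934 has 28 days -> back to January 31, 1934 -> 94 left
January 1934 has 31 days -> back to December 31, 1933 -> 63 left
December 1933 has 31 days -> back to November 30, 1933 -> 32 left
November 1933 has 30 days -> back to October 31, 1933 -> 2 left
October 1933: 31 - 2 = 29 -> lands on October 29

Result: 1933-10-29


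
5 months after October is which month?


October is month 10
10 + 5 = 15; wrap: 15 - 12 = 3

March


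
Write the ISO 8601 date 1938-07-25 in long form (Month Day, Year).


ISO 1938-07-25 parses as year=1938, month=07, day=25
Month 7 -> July

July 25, 1938


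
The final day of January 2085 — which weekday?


January 2085 has 31 days
Anchor: Jan 1, 2085. With p = 2085 - 1 = 2084: (p + p//4 - p//100 + p//400) mod 7 = (2084 + 521 - 20 + 5) mod 7 = 2590 mod 7 = 0 -> Monday (Mon=0 ... Sun=6)
January 1 is the anchor itself -> Monday
Last day offset: 31 - 1 = 30 days
Weekday index = (0 + 30) mod 7 = 2

Wednesday, January 31


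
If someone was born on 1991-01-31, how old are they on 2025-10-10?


Birth: 1991-01-31
Reference: 2025-10-10
Year difference: 2025 - 1991 = 34

34 years old


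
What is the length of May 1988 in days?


May 1988

31 days


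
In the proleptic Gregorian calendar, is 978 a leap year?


Gregorian leap year rule: divisible by 4, but not by 100, unless also by 400.
978 is not divisible by 4 -> not a leap year

No


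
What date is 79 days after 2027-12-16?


Start: 2027-12-16, add 79 days
December 2027 has 31 days: 31 - 16 = 15 days to December 31 -> 64 left
January 2028 has 31 days -> 33 left
February 2028 has 29 days -> 4 left
March 2028: 4 <= 31 -> lands on March 4

Result: 2028-03-04


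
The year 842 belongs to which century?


Century = (year - 1) // 100 + 1
= (842 - 1) // 100 + 1
= 841 // 100 + 1
= 8 + 1

9th century


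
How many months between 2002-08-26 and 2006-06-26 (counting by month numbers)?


From August 2002 to June 2006
4 years * 12 = 48 months, minus 2 months = 46

46 months


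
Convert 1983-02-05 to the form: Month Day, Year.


ISO 1983-02-05 parses as year=1983, month=02, day=05
Month 2 -> February

February 5, 1983


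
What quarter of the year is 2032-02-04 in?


Month: February (month 2)
Q1: Jan-Mar, Q2: Apr-Jun, Q3: Jul-Sep, Q4: Oct-Dec

Q1


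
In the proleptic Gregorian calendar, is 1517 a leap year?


Gregorian leap year rule: divisible by 4, but not by 100, unless also by 400.
1517 is not divisible by 4 -> not a leap year

No


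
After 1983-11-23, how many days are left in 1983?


Day of year: 327 of 365
Remaining = 365 - 327

38 days


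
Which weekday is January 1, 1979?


Target: January 1, 1979
Anchor: Jan 1, 1979. With p = 1979 - 1 = 1978: (p + p//4 - p//100 + p//400) mod 7 = (1978 + 494 - 19 + 4) mod 7 = 2457 mod 7 = 0 -> Monday (Mon=0 ... Sun=6)
Offset from anchor: 0 days
Weekday index = (0 + 0) mod 7 = 0

Monday


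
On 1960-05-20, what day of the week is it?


Date: May 20, 1960
Anchor: Jan 1, 1960. With p = 1960 - 1 = 1959: (p + p//4 - p//100 + p//400) mod 7 = (1959 + 489 - 19 + 4) mod 7 = 2433 mod 7 = 4 -> Friday (Mon=0 ... Sun=6)
Days before May (Jan-Apr): 121; offset = 121 + 20 - 1 = 140
Weekday index = (4 + 140) mod 7 = 4

Day of the week: Friday


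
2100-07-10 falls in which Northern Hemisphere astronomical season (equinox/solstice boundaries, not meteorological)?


Date: July 10
Astronomical Summer (approx.; exact equinox/solstice day varies by year): June 21 to September 21
July 10 falls within the Summer window

Summer


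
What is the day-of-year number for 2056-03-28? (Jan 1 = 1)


Date: March 28, 2056
Days in months 1 through 2: 60
Plus 28 days in March

Day of year: 88


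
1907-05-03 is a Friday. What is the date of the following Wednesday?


Current: Friday
Target: Wednesday
Days ahead: 5

Next Wednesday: 1907-05-08


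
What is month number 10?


Month 10 of 12

October


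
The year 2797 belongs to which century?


Century = (year - 1) // 100 + 1
= (2797 - 1) // 100 + 1
= 2796 // 100 + 1
= 27 + 1

28th century


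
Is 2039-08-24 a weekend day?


Anchor: Jan 1, 2039. With p = 2039 - 1 = 2038: (p + p//4 - p//100 + p//400) mod 7 = (2038 + 509 - 20 + 5) mod 7 = 2532 mod 7 = 5 -> Saturday (Mon=0 ... Sun=6)
Day of year: 236; offset = 235
Weekday index = (5 + 235) mod 7 = 2 -> Wednesday
Weekend days: Saturday, Sunday

No


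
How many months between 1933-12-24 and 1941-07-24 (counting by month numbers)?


From December 1933 to July 1941
8 years * 12 = 96 months, minus 5 months = 91

91 months


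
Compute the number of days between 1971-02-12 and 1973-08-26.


From 1971-02-12 to 1973-08-26
1971-02-12: days before February = 31; day of year = 31 + 12 = 43
1973-08-26: days before August = 31 + 28 + 31 + 30 + 31 + 30 + 31 = 212 (1973 is not a leap year); day of year = 212 + 26 = 238
Rest of 1971: 365 - 43 = 322
Full years 1972 (366): 366
Total = 322 + 366 + 238 = 926

926 days


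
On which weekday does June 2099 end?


June 2099 has 30 days
Anchor: Jan 1, 2099. With p = 2099 - 1 = 2098: (p + p//4 - p//100 + p//400) mod 7 = (2098 + 524 - 20 + 5) mod 7 = 2607 mod 7 = 3 -> Thursday (Mon=0 ... Sun=6)
Days before June (Jan-May): 151; June 1 index = (3 + 151) mod 7 = 0 -> Monday
Last day offset: 30 - 1 = 29 days
Weekday index = (0 + 29) mod 7 = 1

Tuesday, June 30


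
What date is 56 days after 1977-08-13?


Start: 1977-08-13, add 56 days
August 1977 has 31 days: 31 - 13 = 18 days to August 31 -> 38 left
September 1977 has 30 days -> 8 left
October 1977: 8 <= 31 -> lands on October 8

Result: 1977-10-08


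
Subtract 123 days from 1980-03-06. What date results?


Start: 1980-03-06, subtract 123 days
Back 6 days from March 6 reaches February 29, 1980 -> 117 left
February 1980 has 29 days -> back to January 31, 1980 -> 88 left
January 1980 has 31 days -> back to December 31, 1979 -> 57 left
December 1979 has 31 days -> back to November 30, 1979 -> 26 left
November 1979: 30 - 26 = 4 -> lands on November 4

Result: 1979-11-04


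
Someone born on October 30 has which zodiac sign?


Date: October 30
Conventional tropical zodiac dates: Scorpio from October 23 onward; Sagittarius starts November 22
October 30 falls within the Scorpio range

Scorpio


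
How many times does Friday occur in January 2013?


January 2013 has 31 days
Anchor: Jan 1, 2013. With p = 2013 - 1 = 2012: (p + p//4 - p//100 + p//400) mod 7 = (2012 + 503 - 20 + 5) mod 7 = 2500 mod 7 = 1 -> Tuesday (Mon=0 ... Sun=6)
January 1 is the anchor itself -> Tuesday
First Friday is January 4
Fridays: 4, 11, 18, 25

4 Fridays


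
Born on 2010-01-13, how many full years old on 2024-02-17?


Birth: 2010-01-13
Reference: 2024-02-17
Year difference: 2024 - 2010 = 14

14 years old


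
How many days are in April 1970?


April 1970

30 days


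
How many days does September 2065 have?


September 2065

30 days


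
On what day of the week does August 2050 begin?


Target: August 1, 2050
Anchor: Jan 1, 2050. With p = 2050 - 1 = 2049: (p + p//4 - p//100 + p//400) mod 7 = (2049 + 512 - 20 + 5) mod 7 = 2546 mod 7 = 5 -> Saturday (Mon=0 ... Sun=6)
Days before August (Jan-Jul): 212 days
Weekday index = (5 + 212) mod 7 = 0

Monday


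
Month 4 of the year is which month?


Month 4 of 12

April


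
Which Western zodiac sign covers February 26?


Date: February 26
Conventional tropical zodiac dates: Pisces from February 19 onward; Aries starts March 21
February 26 falls within the Pisces range

Pisces


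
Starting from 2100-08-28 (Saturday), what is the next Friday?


Current: Saturday
Target: Friday
Days ahead: 6

Next Friday: 2100-09-03


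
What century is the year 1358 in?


Century = (year - 1) // 100 + 1
= (1358 - 1) // 100 + 1
= 1357 // 100 + 1
= 13 + 1

14th century


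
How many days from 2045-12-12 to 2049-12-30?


From 2045-12-12 to 2049-12-30
2045-12-12: days before December = 31 + 28 + 31 + 30 + 31 + 30 + 31 + 31 + 30 + 31 + 30 = 334 (2045 is not a leap year); day of year = 334 + 12 = 346
2049-12-30: days before December = 31 + 28 + 31 + 30 + 31 + 30 + 31 + 31 + 30 + 31 + 30 = 334 (2049 is not a leap year); day of year = 334 + 30 = 364
Rest of 2045: 365 - 346 = 19
Full years 2046 (365), 2047 (365), 2048 (366): 1096
Total = 19 + 1096 + 364 = 1479

1479 days


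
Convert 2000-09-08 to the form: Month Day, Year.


ISO 2000-09-08 parses as year=2000, month=09, day=08
Month 9 -> September

September 8, 2000


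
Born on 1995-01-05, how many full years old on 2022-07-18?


Birth: 1995-01-05
Reference: 2022-07-18
Year difference: 2022 - 1995 = 27

27 years old


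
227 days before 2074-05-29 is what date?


Start: 2074-05-29, subtract 227 days
Back 29 days from May 29 reaches April 30, 2074 -> 198 left
April 2074 has 30 days -> back to March 31, 2074 -> 168 left
March 2074 has 31 days -> back to February 28, 2074 -> 137 left
February 2074 has 28 days -> back to January 31, 2074 -> 109 left
January 2074 has 31 days -> back to December 31, 2073 -> 78 left
December 2073 has 31 days -> back to November 30, 2073 -> 47 left
November 2073 has 30 days -> back to October 31, 2073 -> 17 left
October 2073: 31 - 17 = 14 -> lands on October 14

Result: 2073-10-14


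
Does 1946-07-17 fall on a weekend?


Anchor: Jan 1, 1946. With p = 1946 - 1 = 1945: (p + p//4 - p//100 + p//400) mod 7 = (1945 + 486 - 19 + 4) mod 7 = 2416 mod 7 = 1 -> Tuesday (Mon=0 ... Sun=6)
Day of year: 198; offset = 197
Weekday index = (1 + 197) mod 7 = 2 -> Wednesday
Weekend days: Saturday, Sunday

No


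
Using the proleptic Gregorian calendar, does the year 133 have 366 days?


Gregorian leap year rule: divisible by 4, but not by 100, unless also by 400.
133 is not divisible by 4 -> not a leap year

No


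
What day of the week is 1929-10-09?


Date: October 9, 1929
Anchor: Jan 1, 1929. With p = 1929 - 1 = 1928: (p + p//4 - p//100 + p//400) mod 7 = (1928 + 482 - 19 + 4) mod 7 = 2395 mod 7 = 1 -> Tuesday (Mon=0 ... Sun=6)
Days before October (Jan-Sep): 273; offset = 273 + 9 - 1 = 281
Weekday index = (1 + 281) mod 7 = 2

Day of the week: Wednesday


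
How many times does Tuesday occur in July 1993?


July 1993 has 31 days
Anchor: Jan 1, 1993. With p = 1993 - 1 = 1992: (p + p//4 - p//100 + p//400) mod 7 = (1992 + 498 - 19 + 4) mod 7 = 2475 mod 7 = 4 -> Friday (Mon=0 ... Sun=6)
Days before July (Jan-Jun): 181; July 1 index = (4 + 181) mod 7 = 3 -> Thursday
First Tuesday is July 6
Tuesdays: 6, 13, 20, 27

4 Tuesdays


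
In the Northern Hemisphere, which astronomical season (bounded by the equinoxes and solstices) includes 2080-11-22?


Date: November 22
Astronomical Autumn (approx.; exact equinox/solstice day varies by year): September 22 to December 20
November 22 falls within the Autumn window

Autumn


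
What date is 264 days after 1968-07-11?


Start: 1968-07-11, add 264 days
July 1968 has 31 days: 31 - 11 = 20 days to July 31 -> 244 left
August 1968 has 31 days -> 213 left
September 1968 has 30 days -> 183 left
October 1968 has 31 days -> 152 left
November 1968 has 30 days -> 122 left
December 1968 has 31 days -> 91 left
January 1969 has 31 days -> 60 left
February 1969 has 28 days -> 32 left
March 1969 has 31 days -> 1 left
April 1969: 1 <= 30 -> lands on April 1

Result: 1969-04-01


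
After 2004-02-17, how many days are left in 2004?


Day of year: 48 of 366
Remaining = 366 - 48

318 days


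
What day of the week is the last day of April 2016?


April 2016 has 30 days
Anchor: Jan 1, 2016. With p = 2016 - 1 = 2015: (p + p//4 - p//100 + p//400) mod 7 = (2015 + 503 - 20 + 5) mod 7 = 2503 mod 7 = 4 -> Friday (Mon=0 ... Sun=6)
Days before April (Jan-Mar): 91; April 1 index = (4 + 91) mod 7 = 4 -> Friday
Last day offset: 30 - 1 = 29 days
Weekday index = (4 + 29) mod 7 = 5

Saturday, April 30


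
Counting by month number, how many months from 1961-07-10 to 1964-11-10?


From July 1961 to November 1964
3 years * 12 = 36 months, plus 4 months = 40

40 months


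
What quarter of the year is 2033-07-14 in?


Month: July (month 7)
Q1: Jan-Mar, Q2: Apr-Jun, Q3: Jul-Sep, Q4: Oct-Dec

Q3


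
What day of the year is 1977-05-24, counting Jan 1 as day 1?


Date: May 24, 1977
Days in months 1 through 4: 120
Plus 24 days in May

Day of year: 144


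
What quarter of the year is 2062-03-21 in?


Month: March (month 3)
Q1: Jan-Mar, Q2: Apr-Jun, Q3: Jul-Sep, Q4: Oct-Dec

Q1


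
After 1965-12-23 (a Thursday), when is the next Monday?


Current: Thursday
Target: Monday
Days ahead: 4

Next Monday: 1965-12-27


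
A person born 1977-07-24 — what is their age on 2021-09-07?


Birth: 1977-07-24
Reference: 2021-09-07
Year difference: 2021 - 1977 = 44

44 years old


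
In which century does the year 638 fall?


Century = (year - 1) // 100 + 1
= (638 - 1) // 100 + 1
= 637 // 100 + 1
= 6 + 1

7th century


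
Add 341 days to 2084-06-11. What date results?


Start: 2084-06-11, add 341 days
June 2084 has 30 days: 30 - 11 = 19 days to June 30 -> 322 left
July 2084 has 31 days -> 291 left
August 2084 has 31 days -> 260 left
September 2084 has 30 days -> 230 left
October 2084 has 31 days -> 199 left
November 2084 has 30 days -> 169 left
December 2084 has 31 days -> 138 left
January 2085 has 31 days -> 107 left
February 2085 has 28 days -> 79 left
March 2085 has 31 days -> 48 left
April 2085 has 30 days -> 18 left
May 2085: 18 <= 31 -> lands on May 18

Result: 2085-05-18


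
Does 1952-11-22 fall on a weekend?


Anchor: Jan 1, 1952. With p = 1952 - 1 = 1951: (p + p//4 - p//100 + p//400) mod 7 = (1951 + 487 - 19 + 4) mod 7 = 2423 mod 7 = 1 -> Tuesday (Mon=0 ... Sun=6)
Day of year: 327; offset = 326
Weekday index = (1 + 326) mod 7 = 5 -> Saturday
Weekend days: Saturday, Sunday

Yes


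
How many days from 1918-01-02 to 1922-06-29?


From 1918-01-02 to 1922-06-29
1918-01-02: day of year = 2
1922-06-29: days before June = 31 + 28 + 31 + 30 + 31 = 151 (1922 is not a leap year); day of year = 151 + 29 = 180
Rest of 1918: 365 - 2 = 363
Full years 1919 (365), 1920 (366), 1921 (365): 1096
Total = 363 + 1096 + 180 = 1639

1639 days


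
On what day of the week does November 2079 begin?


Target: November 1, 2079
Anchor: Jan 1, 2079. With p = 2079 - 1 = 2078: (p + p//4 - p//100 + p//400) mod 7 = (2078 + 519 - 20 + 5) mod 7 = 2582 mod 7 = 6 -> Sunday (Mon=0 ... Sun=6)
Days before November (Jan-Oct): 304 days
Weekday index = (6 + 304) mod 7 = 2

Wednesday


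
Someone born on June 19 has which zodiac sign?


Date: June 19
Conventional tropical zodiac dates: Gemini from May 21 onward; Cancer starts June 21
June 19 falls within the Gemini range

Gemini


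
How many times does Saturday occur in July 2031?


July 2031 has 31 days
Anchor: Jan 1, 2031. With p = 2031 - 1 = 2030: (p + p//4 - p//100 + p//400) mod 7 = (2030 + 507 - 20 + 5) mod 7 = 2522 mod 7 = 2 -> Wednesday (Mon=0 ... Sun=6)
Days before July (Jan-Jun): 181; July 1 index = (2 + 181) mod 7 = 1 -> Tuesday
First Saturday is July 5
Saturdays: 5, 12, 19, 26

4 Saturdays


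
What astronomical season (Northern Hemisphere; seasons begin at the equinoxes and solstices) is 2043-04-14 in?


Date: April 14
Astronomical Spring (approx.; exact equinox/solstice day varies by year): March 20 to June 20
April 14 falls within the Spring window

Spring


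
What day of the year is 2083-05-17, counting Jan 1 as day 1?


Date: May 17, 2083
Days in months 1 through 4: 120
Plus 17 days in May

Day of year: 137


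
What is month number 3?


Month 3 of 12

March


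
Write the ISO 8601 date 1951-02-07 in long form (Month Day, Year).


ISO 1951-02-07 parses as year=1951, month=02, day=07
Month 2 -> February

February 7, 1951


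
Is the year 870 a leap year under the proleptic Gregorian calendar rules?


Gregorian leap year rule: divisible by 4, but not by 100, unless also by 400.
870 is not divisible by 4 -> not a leap year

No


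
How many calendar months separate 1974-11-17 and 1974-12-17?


From November 1974 to December 1974
0 years * 12 = 0 months, plus 1 month = 1

1 month


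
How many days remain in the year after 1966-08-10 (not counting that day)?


Day of year: 222 of 365
Remaining = 365 - 222

143 days


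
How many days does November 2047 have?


November 2047

30 days


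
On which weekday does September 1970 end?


September 1970 has 30 days
Anchor: Jan 1, 1970. With p = 1970 - 1 = 1969: (p + p//4 - p//100 + p//400) mod 7 = (1969 + 492 - 19 + 4) mod 7 = 2446 mod 7 = 3 -> Thursday (Mon=0 ... Sun=6)
Days before September (Jan-Aug): 243; September 1 index = (3 + 243) mod 7 = 1 -> Tuesday
Last day offset: 30 - 1 = 29 days
Weekday index = (1 + 29) mod 7 = 2

Wednesday, September 30


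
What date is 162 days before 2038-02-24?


Start: 2038-02-24, subtract 162 days
Back 24 days from February 24 reaches January 31, 2038 -> 138 left
January 2038 has 31 days -> back to December 31, 2037 -> 107 left
December 2037 has 31 days -> back to November 30, 2037 -> 76 left
November 2037 has 30 days -> back to October 31, 2037 -> 46 left
October 2037 has 31 days -> back to September 30, 2037 -> 15 left
September 2037: 30 - 15 = 15 -> lands on September 15

Result: 2037-09-15


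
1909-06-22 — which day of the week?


Date: June 22, 1909
Anchor: Jan 1, 1909. With p = 1909 - 1 = 1908: (p + p//4 - p//100 + p//400) mod 7 = (1908 + 477 - 19 + 4) mod 7 = 2370 mod 7 = 4 -> Friday (Mon=0 ... Sun=6)
Days before June (Jan-May): 151; offset = 151 + 22 - 1 = 172
Weekday index = (4 + 172) mod 7 = 1

Day of the week: Tuesday


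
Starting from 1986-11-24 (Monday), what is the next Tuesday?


Current: Monday
Target: Tuesday
Days ahead: 1

Next Tuesday: 1986-11-25


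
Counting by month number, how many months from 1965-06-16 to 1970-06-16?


From June 1965 to June 1970
5 years * 12 = 60 months = 60

60 months


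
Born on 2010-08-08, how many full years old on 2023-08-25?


Birth: 2010-08-08
Reference: 2023-08-25
Year difference: 2023 - 2010 = 13

13 years old


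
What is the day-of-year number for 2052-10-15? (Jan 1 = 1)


Date: October 15, 2052
Days in months 1 through 9: 274
Plus 15 days in October

Day of year: 289


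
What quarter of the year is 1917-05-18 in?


Month: May (month 5)
Q1: Jan-Mar, Q2: Apr-Jun, Q3: Jul-Sep, Q4: Oct-Dec

Q2


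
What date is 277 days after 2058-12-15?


Start: 2058-12-15, add 277 days
December 2058 has 31 days: 31 - 15 = 16 days to December 31 -> 261 left
January 2059 has 31 days -> 230 left
February 2059 has 28 days -> 202 left
March 2059 has 31 days -> 171 left
April 2059 has 30 days -> 141 left
May 2059 has 31 days -> 110 left
June 2059 has 30 days -> 80 left
July 2059 has 31 days -> 49 left
August 2059 has 31 days -> 18 left
September 2059: 18 <= 30 -> lands on September 18

Result: 2059-09-18


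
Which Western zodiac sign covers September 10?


Date: September 10
Conventional tropical zodiac dates: Virgo from August 23 onward; Libra starts September 23
September 10 falls within the Virgo range

Virgo


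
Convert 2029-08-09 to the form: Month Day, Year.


ISO 2029-08-09 parses as year=2029, month=08, day=09
Month 8 -> August

August 9, 2029


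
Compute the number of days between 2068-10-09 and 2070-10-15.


From 2068-10-09 to 2070-10-15
2068-10-09: days before October = 31 + 29 + 31 + 30 + 31 + 30 + 31 + 31 + 30 = 274 (2068 is a leap year); day of year = 274 + 9 = 283
2070-10-15: days before October = 31 + 28 + 31 + 30 + 31 + 30 + 31 + 31 + 30 = 273 (2070 is not a leap year); day of year = 273 + 15 = 288
Rest of 2068: 366 - 283 = 83
Full years 2069 (365): 365
Total = 83 + 365 + 288 = 736

736 days


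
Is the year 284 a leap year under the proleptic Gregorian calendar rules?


Gregorian leap year rule: divisible by 4, but not by 100, unless also by 400.
284 is divisible by 4 but not 100 -> leap year

Yes


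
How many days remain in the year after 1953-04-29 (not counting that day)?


Day of year: 119 of 365
Remaining = 365 - 119

246 days


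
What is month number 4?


Month 4 of 12

April


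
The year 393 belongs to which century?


Century = (year - 1) // 100 + 1
= (393 - 1) // 100 + 1
= 392 // 100 + 1
= 3 + 1

4th century


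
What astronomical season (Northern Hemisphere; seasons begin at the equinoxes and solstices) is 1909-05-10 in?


Date: May 10
Astronomical Spring (approx.; exact equinox/solstice day varies by year): March 20 to June 20
May 10 falls within the Spring window

Spring


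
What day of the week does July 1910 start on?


Target: July 1, 1910
Anchor: Jan 1, 1910. With p = 1910 - 1 = 1909: (p + p//4 - p//100 + p//400) mod 7 = (1909 + 477 - 19 + 4) mod 7 = 2371 mod 7 = 5 -> Saturday (Mon=0 ... Sun=6)
Days before July (Jan-Jun): 181 days
Weekday index = (5 + 181) mod 7 = 4

Friday


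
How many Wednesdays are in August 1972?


August 1972 has 31 days
Anchor: Jan 1, 1972. With p = 1972 - 1 = 1971: (p + p//4 - p//100 + p//400) mod 7 = (1971 + 492 - 19 + 4) mod 7 = 2448 mod 7 = 5 -> Saturday (Mon=0 ... Sun=6)
Days before August (Jan-Jul): 213; August 1 index = (5 + 213) mod 7 = 1 -> Tuesday
First Wednesday is August 2
Wednesdays: 2, 9, 16, 23, 30

5 Wednesdays


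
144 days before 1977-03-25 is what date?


Start: 1977-03-25, subtract 144 days
Back 25 days from March 25 reaches February 28, 1977 -> 119 left
February 1977 has 28 days -> back to January 31, 1977 -> 91 left
January 1977 has 31 days -> back to December 31, 1976 -> 60 left
December 1976 has 31 days -> back to November 30, 1976 -> 29 left
November 1976: 30 - 29 = 1 -> lands on November 1

Result: 1976-11-01


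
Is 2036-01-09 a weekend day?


Anchor: Jan 1, 2036. With p = 2036 - 1 = 2035: (p + p//4 - p//100 + p//400) mod 7 = (2035 + 508 - 20 + 5) mod 7 = 2528 mod 7 = 1 -> Tuesday (Mon=0 ... Sun=6)
Day of year: 9; offset = 8
Weekday index = (1 + 8) mod 7 = 2 -> Wednesday
Weekend days: Saturday, Sunday

No


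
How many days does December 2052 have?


December 2052

31 days


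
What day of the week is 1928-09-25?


Date: September 25, 1928
Anchor: Jan 1, 1928. With p = 1928 - 1 = 1927: (p + p//4 - p//100 + p//400) mod 7 = (1927 + 481 - 19 + 4) mod 7 = 2393 mod 7 = 6 -> Sunday (Mon=0 ... Sun=6)
Days before September (Jan-Aug): 244; offset = 244 + 25 - 1 = 268
Weekday index = (6 + 268) mod 7 = 1

Day of the week: Tuesday


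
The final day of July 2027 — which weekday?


July 2027 has 31 days
Anchor: Jan 1, 2027. With p = 2027 - 1 = 2026: (p + p//4 - p//100 + p//400) mod 7 = (2026 + 506 - 20 + 5) mod 7 = 2517 mod 7 = 4 -> Friday (Mon=0 ... Sun=6)
Days before July (Jan-Jun): 181; July 1 index = (4 + 181) mod 7 = 3 -> Thursday
Last day offset: 31 - 1 = 30 days
Weekday index = (3 + 30) mod 7 = 5

Saturday, July 31


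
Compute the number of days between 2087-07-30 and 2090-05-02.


From 2087-07-30 to 2090-05-02
2087-07-30: days before July = 31 + 28 + 31 + 30 + 31 + 30 = 181 (2087 is not a leap year); day of year = 181 + 30 = 211
2090-05-02: days before May = 31 + 28 + 31 + 30 = 120 (2090 is not a leap year); day of year = 120 + 2 = 122
Rest of 2087: 365 - 211 = 154
Full years 2088 (366), 2089 (365): 731
Total = 154 + 731 + 122 = 1007

1007 days


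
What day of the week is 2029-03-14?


Date: March 14, 2029
Anchor: Jan 1, 2029. With p = 2029 - 1 = 2028: (p + p//4 - p//100 + p//400) mod 7 = (2028 + 507 - 20 + 5) mod 7 = 2520 mod 7 = 0 -> Monday (Mon=0 ... Sun=6)
Days before March (Jan-Feb): 59; offset = 59 + 14 - 1 = 72
Weekday index = (0 + 72) mod 7 = 2

Day of the week: Wednesday


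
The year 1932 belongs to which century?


Century = (year - 1) // 100 + 1
= (1932 - 1) // 100 + 1
= 1931 // 100 + 1
= 19 + 1

20th century


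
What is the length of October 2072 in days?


October 2072

31 days


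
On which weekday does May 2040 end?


May 2040 has 31 days
Anchor: Jan 1, 2040. With p = 2040 - 1 = 2039: (p + p//4 - p//100 + p//400) mod 7 = (2039 + 509 - 20 + 5) mod 7 = 2533 mod 7 = 6 -> Sunday (Mon=0 ... Sun=6)
Days before May (Jan-Apr): 121; May 1 index = (6 + 121) mod 7 = 1 -> Tuesday
Last day offset: 31 - 1 = 30 days
Weekday index = (1 + 30) mod 7 = 3

Thursday, May 31


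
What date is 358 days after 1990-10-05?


Start: 1990-10-05, add 358 days
October 1990 has 31 days: 31 - 5 = 26 days to October 31 -> 332 left
November 1990 has 30 days -> 302 left
December 1990 has 31 days -> 271 left
January 1991 has 31 days -> 240 left
February 1991 has 28 days -> 212 left
March 1991 has 31 days -> 181 left
April 1991 has 30 days -> 151 left
May 1991 has 31 days -> 120 left
June 1991 has 30 days -> 90 left
July 1991 has 31 days -> 59 left
August 1991 has 31 days -> 28 left
September 1991: 28 <= 30 -> lands on September 28

Result: 1991-09-28


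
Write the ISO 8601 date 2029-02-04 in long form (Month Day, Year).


ISO 2029-02-04 parses as year=2029, month=02, day=04
Month 2 -> February

February 4, 2029


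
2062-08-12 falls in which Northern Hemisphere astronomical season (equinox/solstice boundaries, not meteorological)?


Date: August 12
Astronomical Summer (approx.; exact equinox/solstice day varies by year): June 21 to September 21
August 12 falls within the Summer window

Summer


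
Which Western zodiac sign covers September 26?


Date: September 26
Conventional tropical zodiac dates: Libra from September 23 onward; Scorpio starts October 23
September 26 falls within the Libra range

Libra


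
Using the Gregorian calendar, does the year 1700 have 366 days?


Gregorian leap year rule: divisible by 4, but not by 100, unless also by 400.
1700 is divisible by 100 but not 400 -> not a leap year

No


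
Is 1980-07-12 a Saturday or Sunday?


Anchor: Jan 1, 1980. With p = 1980 - 1 = 1979: (p + p//4 - p//100 + p//400) mod 7 = (1979 + 494 - 19 + 4) mod 7 = 2458 mod 7 = 1 -> Tuesday (Mon=0 ... Sun=6)
Day of year: 194; offset = 193
Weekday index = (1 + 193) mod 7 = 5 -> Saturday
Weekend days: Saturday, Sunday

Yes


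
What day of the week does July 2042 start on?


Target: July 1, 2042
Anchor: Jan 1, 2042. With p = 2042 - 1 = 2041: (p + p//4 - p//100 + p//400) mod 7 = (2041 + 510 - 20 + 5) mod 7 = 2536 mod 7 = 2 -> Wednesday (Mon=0 ... Sun=6)
Days before July (Jan-Jun): 181 days
Weekday index = (2 + 181) mod 7 = 1

Tuesday


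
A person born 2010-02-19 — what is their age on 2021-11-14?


Birth: 2010-02-19
Reference: 2021-11-14
Year difference: 2021 - 2010 = 11

11 years old


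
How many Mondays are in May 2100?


May 2100 has 31 days
Anchor: Jan 1, 2100. With p = 2100 - 1 = 2099: (p + p//4 - p//100 + p//400) mod 7 = (2099 + 524 - 20 + 5) mod 7 = 2608 mod 7 = 4 -> Friday (Mon=0 ... Sun=6)
Days before May (Jan-Apr): 120; May 1 index = (4 + 120) mod 7 = 5 -> Saturday
First Monday is May 3
Mondays: 3, 10, 17, 24, 31

5 Mondays


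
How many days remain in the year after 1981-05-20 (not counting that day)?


Day of year: 140 of 365
Remaining = 365 - 140

225 days


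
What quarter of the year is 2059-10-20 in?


Month: October (month 10)
Q1: Jan-Mar, Q2: Apr-Jun, Q3: Jul-Sep, Q4: Oct-Dec

Q4


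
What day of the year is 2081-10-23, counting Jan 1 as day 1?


Date: October 23, 2081
Days in months 1 through 9: 273
Plus 23 days in October

Day of year: 296


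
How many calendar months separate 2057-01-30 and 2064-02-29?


From January 2057 to February 2064
7 years * 12 = 84 months, plus 1 month = 85

85 months


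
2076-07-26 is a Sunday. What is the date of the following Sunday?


Current: Sunday
Target: Sunday
Days ahead: 7

Next Sunday: 2076-08-02


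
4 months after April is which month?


April is month 4
4 + 4 = 8

August


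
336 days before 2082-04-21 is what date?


Start: 2082-04-21, subtract 336 days
Back 21 days from April 21 reaches March 31, 2082 -> 315 left
March 2082 has 31 days -> back to February 28, 2082 -> 284 left
February 2082 has 28 days -> back to January 31, 2082 -> 256 left
January 2082 has 31 days -> back to December 31, 2081 -> 225 left
December 2081 has 31 days -> back to November 30, 2081 -> 194 left
November 2081 has 30 days -> back to October 31, 2081 -> 164 left
October 2081 has 31 days -> back to September 30, 2081 -> 133 left
September 2081 has 30 days -> back to August 31, 2081 -> 103 left
August 2081 has 31 days -> back to July 31, 2081 -> 72 left
July 2081 has 31 days -> back to June 30, 2081 -> 41 left
June 2081 has 30 days -> back to May 31, 2081 -> 11 left
May 2081: 31 - 11 = 20 -> lands on May 20

Result: 2081-05-20


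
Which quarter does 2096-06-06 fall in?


Month: June (month 6)
Q1: Jan-Mar, Q2: Apr-Jun, Q3: Jul-Sep, Q4: Oct-Dec

Q2


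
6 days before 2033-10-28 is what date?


Start: 2033-10-28, subtract 6 days
28 - 6 = 22 stays within October 2033

Result: 2033-10-22


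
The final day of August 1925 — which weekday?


August 1925 has 31 days
Anchor: Jan 1, 1925. With p = 1925 - 1 = 1924: (p + p//4 - p//100 + p//400) mod 7 = (1924 + 481 - 19 + 4) mod 7 = 2390 mod 7 = 3 -> Thursday (Mon=0 ... Sun=6)
Days before August (Jan-Jul): 212; August 1 index = (3 + 212) mod 7 = 5 -> Saturday
Last day offset: 31 - 1 = 30 days
Weekday index = (5 + 30) mod 7 = 0

Monday, August 31


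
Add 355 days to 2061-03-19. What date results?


Start: 2061-03-19, add 355 days
March 2061 has 31 days: 31 - 19 = 12 days to March 31 -> 343 left
April 2061 has 30 days -> 313 left
May 2061 has 31 days -> 282 left
June 2061 has 30 days -> 252 left
July 2061 has 31 days -> 221 left
August 2061 has 31 days -> 190 left
September 2061 has 30 days -> 160 left
October 2061 has 31 days -> 129 left
November 2061 has 30 days -> 99 left
December 2061 has 31 days -> 68 left
January 2062 has 31 days -> 37 left
February 2062 has 28 days -> 9 left
March 2062: 9 <= 31 -> lands on March 9

Result: 2062-03-09


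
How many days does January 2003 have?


January 2003

31 days


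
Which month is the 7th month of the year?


Month 7 of 12

July


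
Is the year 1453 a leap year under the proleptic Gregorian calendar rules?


Gregorian leap year rule: divisible by 4, but not by 100, unless also by 400.
1453 is not divisible by 4 -> not a leap year

No


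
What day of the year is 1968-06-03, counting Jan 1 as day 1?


Date: June 3, 1968
Days in months 1 through 5: 152
Plus 3 days in June

Day of year: 155


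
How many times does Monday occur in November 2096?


November 2096 has 30 days
Anchor: Jan 1, 2096. With p = 2096 - 1 = 2095: (p + p//4 - p//100 + p//400) mod 7 = (2095 + 523 - 20 + 5) mod 7 = 2603 mod 7 = 6 -> Sunday (Mon=0 ... Sun=6)
Days before November (Jan-Oct): 305; November 1 index = (6 + 305) mod 7 = 3 -> Thursday
First Monday is November 5
Mondays: 5, 12, 19, 26

4 Mondays


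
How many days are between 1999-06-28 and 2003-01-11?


From 1999-06-28 to 2003-01-11
1999-06-28: days before June = 31 + 28 + 31 + 30 + 31 = 151 (1999 is not a leap year); day of year = 151 + 28 = 179
2003-01-11: day of year = 11
Rest of 1999: 365 - 179 = 186
Full years 2000 (366), 2001 (365), 2002 (365): 1096
Total = 186 + 1096 + 11 = 1293

1293 days


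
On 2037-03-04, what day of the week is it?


Date: March 4, 2037
Anchor: Jan 1, 2037. With p = 2037 - 1 = 2036: (p + p//4 - p//100 + p//400) mod 7 = (2036 + 509 - 20 + 5) mod 7 = 2530 mod 7 = 3 -> Thursday (Mon=0 ... Sun=6)
Days before March (Jan-Feb): 59; offset = 59 + 4 - 1 = 62
Weekday index = (3 + 62) mod 7 = 2

Day of the week: Wednesday


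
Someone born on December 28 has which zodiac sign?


Date: December 28
Conventional tropical zodiac dates: Capricorn from December 22 onward; Aquarius starts January 20
December 28 falls within the Capricorn range

Capricorn


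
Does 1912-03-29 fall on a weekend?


Anchor: Jan 1, 1912. With p = 1912 - 1 = 1911: (p + p//4 - p//100 + p//400) mod 7 = (1911 + 477 - 19 + 4) mod 7 = 2373 mod 7 = 0 -> Monday (Mon=0 ... Sun=6)
Day of year: 89; offset = 88
Weekday index = (0 + 88) mod 7 = 4 -> Friday
Weekend days: Saturday, Sunday

No


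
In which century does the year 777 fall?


Century = (year - 1) // 100 + 1
= (777 - 1) // 100 + 1
= 776 // 100 + 1
= 7 + 1

8th century


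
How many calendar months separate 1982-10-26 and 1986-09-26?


From October 1982 to September 1986
4 years * 12 = 48 months, minus 1 month = 47

47 months


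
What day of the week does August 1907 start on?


Target: August 1, 1907
Anchor: Jan 1, 1907. With p = 1907 - 1 = 1906: (p + p//4 - p//100 + p//400) mod 7 = (1906 + 476 - 19 + 4) mod 7 = 2367 mod 7 = 1 -> Tuesday (Mon=0 ... Sun=6)
Days before August (Jan-Jul): 212 days
Weekday index = (1 + 212) mod 7 = 3

Thursday


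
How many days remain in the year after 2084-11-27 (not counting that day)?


Day of year: 332 of 366
Remaining = 366 - 332

34 days


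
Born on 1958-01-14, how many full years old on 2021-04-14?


Birth: 1958-01-14
Reference: 2021-04-14
Year difference: 2021 - 1958 = 63

63 years old


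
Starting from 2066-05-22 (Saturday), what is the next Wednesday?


Current: Saturday
Target: Wednesday
Days ahead: 4

Next Wednesday: 2066-05-26


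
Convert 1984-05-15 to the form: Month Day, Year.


ISO 1984-05-15 parses as year=1984, month=05, day=15
Month 5 -> May

May 15, 1984


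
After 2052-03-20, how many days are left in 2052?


Day of year: 80 of 366
Remaining = 366 - 80

286 days


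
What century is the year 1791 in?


Century = (year - 1) // 100 + 1
= (1791 - 1) // 100 + 1
= 1790 // 100 + 1
= 17 + 1

18th century


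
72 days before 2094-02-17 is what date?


Start: 2094-02-17, subtract 72 days
Back 17 days from February 17 reaches January 31, 2094 -> 55 left
January 2094 has 31 days -> back to December 31, 2093 -> 24 left
December 2093: 31 - 24 = 7 -> lands on December 7

Result: 2093-12-07


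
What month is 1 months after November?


November is month 11
11 + 1 = 12

December


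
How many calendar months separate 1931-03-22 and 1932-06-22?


From March 1931 to June 1932
1 year * 12 = 12 months, plus 3 months = 15

15 months


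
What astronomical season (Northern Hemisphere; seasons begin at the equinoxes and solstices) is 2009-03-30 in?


Date: March 30
Astronomical Spring (approx.; exact equinox/solstice day varies by year): March 20 to June 20
March 30 falls within the Spring window

Spring


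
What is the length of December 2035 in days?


December 2035

31 days


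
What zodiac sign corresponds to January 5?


Date: January 5
Conventional tropical zodiac dates: Capricorn from December 22 onward; Aquarius starts January 20
January 5 falls within the Capricorn range

Capricorn


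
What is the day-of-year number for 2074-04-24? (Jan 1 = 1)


Date: April 24, 2074
Days in months 1 through 3: 90
Plus 24 days in April

Day of year: 114


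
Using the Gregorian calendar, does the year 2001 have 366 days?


Gregorian leap year rule: divisible by 4, but not by 100, unless also by 400.
2001 is not divisible by 4 -> not a leap year

No


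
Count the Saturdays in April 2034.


April 2034 has 30 days
Anchor: Jan 1, 2034. With p = 2034 - 1 = 2033: (p + p//4 - p//100 + p//400) mod 7 = (2033 + 508 - 20 + 5) mod 7 = 2526 mod 7 = 6 -> Sunday (Mon=0 ... Sun=6)
Days before April (Jan-Mar): 90; April 1 index = (6 + 90) mod 7 = 5 -> Saturday
First Saturday is April 1
Saturdays: 1, 8, 15, 22, 29

5 Saturdays


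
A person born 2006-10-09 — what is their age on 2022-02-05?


Birth: 2006-10-09
Reference: 2022-02-05
Year difference: 2022 - 2006 = 16
Birthday not yet reached in 2022, subtract 1

15 years old


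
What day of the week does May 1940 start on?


Target: May 1, 1940
Anchor: Jan 1, 1940. With p = 1940 - 1 = 1939: (p + p//4 - p//100 + p//400) mod 7 = (1939 + 484 - 19 + 4) mod 7 = 2408 mod 7 = 0 -> Monday (Mon=0 ... Sun=6)
Days before May (Jan-Apr): 121 days
Weekday index = (0 + 121) mod 7 = 2

Wednesday


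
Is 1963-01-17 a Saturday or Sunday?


Anchor: Jan 1, 1963. With p = 1963 - 1 = 1962: (p + p//4 - p//100 + p//400) mod 7 = (1962 + 490 - 19 + 4) mod 7 = 2437 mod 7 = 1 -> Tuesday (Mon=0 ... Sun=6)
Day of year: 17; offset = 16
Weekday index = (1 + 16) mod 7 = 3 -> Thursday
Weekend days: Saturday, Sunday

No


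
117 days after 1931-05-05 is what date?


Start: 1931-05-05, add 117 days
May 1931 has 31 days: 31 - 5 = 26 days to May 31 -> 91 left
June 1931 has 30 days -> 61 left
July 1931 has 31 days -> 30 left
August 1931: 30 <= 31 -> lands on August 30

Result: 1931-08-30


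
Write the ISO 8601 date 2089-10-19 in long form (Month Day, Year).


ISO 2089-10-19 parses as year=2089, month=10, day=19
Month 10 -> October

October 19, 2089


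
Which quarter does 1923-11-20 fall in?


Month: November (month 11)
Q1: Jan-Mar, Q2: Apr-Jun, Q3: Jul-Sep, Q4: Oct-Dec

Q4


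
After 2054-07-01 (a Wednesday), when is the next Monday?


Current: Wednesday
Target: Monday
Days ahead: 5

Next Monday: 2054-07-06


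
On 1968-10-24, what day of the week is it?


Date: October 24, 1968
Anchor: Jan 1, 1968. With p = 1968 - 1 = 1967: (p + p//4 - p//100 + p//400) mod 7 = (1967 + 491 - 19 + 4) mod 7 = 2443 mod 7 = 0 -> Monday (Mon=0 ... Sun=6)
Days before October (Jan-Sep): 274; offset = 274 + 24 - 1 = 297
Weekday index = (0 + 297) mod 7 = 3

Day of the week: Thursday


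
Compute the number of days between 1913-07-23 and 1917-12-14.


From 1913-07-23 to 1917-12-14
1913-07-23: days before July = 31 + 28 + 31 + 30 + 31 + 30 = 181 (1913 is not a leap year); day of year = 181 + 23 = 204
1917-12-14: days before December = 31 + 28 + 31 + 30 + 31 + 30 + 31 + 31 + 30 + 31 + 30 = 334 (1917 is not a leap year); day of year = 334 + 14 = 348
Rest of 1913: 365 - 204 = 161
Full years 1914 (365), 1915 (365), 1916 (366): 1096
Total = 161 + 1096 + 348 = 1605

1605 days


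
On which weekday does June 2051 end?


June 2051 has 30 days
Anchor: Jan 1, 2051. With p = 2051 - 1 = 2050: (p + p//4 - p//100 + p//400) mod 7 = (2050 + 512 - 20 + 5) mod 7 = 2547 mod 7 = 6 -> Sunday (Mon=0 ... Sun=6)
Days before June (Jan-May): 151; June 1 index = (6 + 151) mod 7 = 3 -> Thursday
Last day offset: 30 - 1 = 29 days
Weekday index = (3 + 29) mod 7 = 4

Friday, June 30


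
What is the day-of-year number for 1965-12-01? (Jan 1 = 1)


Date: December 1, 1965
Days in months 1 through 11: 334
Plus 1 days in December

Day of year: 335


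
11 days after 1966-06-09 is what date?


Start: 1966-06-09, add 11 days
June 1966 has 30 days; 9 + 11 = 20 stays within June

Result: 1966-06-20


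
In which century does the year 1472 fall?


Century = (year - 1) // 100 + 1
= (1472 - 1) // 100 + 1
= 1471 // 100 + 1
= 14 + 1

15th century


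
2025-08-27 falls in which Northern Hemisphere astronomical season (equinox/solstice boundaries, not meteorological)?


Date: August 27
Astronomical Summer (approx.; exact equinox/solstice day varies by year): June 21 to September 21
August 27 falls within the Summer window

Summer
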